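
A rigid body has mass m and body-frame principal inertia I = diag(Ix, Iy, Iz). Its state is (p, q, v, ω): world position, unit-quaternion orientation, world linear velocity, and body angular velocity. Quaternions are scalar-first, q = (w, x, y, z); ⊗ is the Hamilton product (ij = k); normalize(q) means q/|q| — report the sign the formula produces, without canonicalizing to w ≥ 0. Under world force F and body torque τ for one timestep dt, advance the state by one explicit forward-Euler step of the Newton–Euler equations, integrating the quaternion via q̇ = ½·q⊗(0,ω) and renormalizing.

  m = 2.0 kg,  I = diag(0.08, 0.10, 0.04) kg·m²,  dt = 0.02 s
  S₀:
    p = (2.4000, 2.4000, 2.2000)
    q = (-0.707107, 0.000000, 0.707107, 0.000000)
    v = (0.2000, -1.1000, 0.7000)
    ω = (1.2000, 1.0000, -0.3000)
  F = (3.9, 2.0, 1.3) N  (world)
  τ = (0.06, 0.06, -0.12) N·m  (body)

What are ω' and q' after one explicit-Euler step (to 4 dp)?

ω' = (1.2105, 1.0149, -0.3720)
q' = (-0.7141, -0.0106, 0.6999, -0.0064)

ω×(Iω) gyroscopic = (0.0180, -0.0144, 0.0240)
α = I⁻¹(τ − ω×Iω) = (0.5250, 0.7440, -3.6000)
ω + α·dt = (1.2105, 1.0149, -0.3720)
q⊗(0,ω) = (-0.7071070, -1.0606605, -0.7071070, -0.6363963)
q + ½dt·q⊗(0,ω), renormalized = (-0.7141, -0.0106, 0.6999, -0.0064)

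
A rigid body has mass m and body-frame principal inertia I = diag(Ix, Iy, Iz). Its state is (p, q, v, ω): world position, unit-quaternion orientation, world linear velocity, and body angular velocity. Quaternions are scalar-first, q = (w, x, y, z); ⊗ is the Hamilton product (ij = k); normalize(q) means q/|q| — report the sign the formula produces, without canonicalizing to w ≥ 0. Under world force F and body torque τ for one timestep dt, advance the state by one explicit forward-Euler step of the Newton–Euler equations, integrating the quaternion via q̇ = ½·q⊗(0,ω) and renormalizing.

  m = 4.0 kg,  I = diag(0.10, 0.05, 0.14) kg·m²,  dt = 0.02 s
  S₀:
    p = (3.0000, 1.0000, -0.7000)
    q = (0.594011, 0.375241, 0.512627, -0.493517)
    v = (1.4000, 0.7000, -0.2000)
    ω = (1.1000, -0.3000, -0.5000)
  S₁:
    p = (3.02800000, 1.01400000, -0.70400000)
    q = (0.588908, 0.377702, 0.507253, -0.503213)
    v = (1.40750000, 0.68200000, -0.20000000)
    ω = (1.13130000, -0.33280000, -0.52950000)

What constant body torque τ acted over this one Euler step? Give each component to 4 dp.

Δω = ω₁−ω₀ = (0.03130000, -0.03280000, -0.02950000)
ω₀×(Iω₀) = (0.0135, 0.0220, 0.0165)
applied torque τ = (0.1700, -0.0600, -0.1900)

τ = (0.1700, -0.0600, -0.1900)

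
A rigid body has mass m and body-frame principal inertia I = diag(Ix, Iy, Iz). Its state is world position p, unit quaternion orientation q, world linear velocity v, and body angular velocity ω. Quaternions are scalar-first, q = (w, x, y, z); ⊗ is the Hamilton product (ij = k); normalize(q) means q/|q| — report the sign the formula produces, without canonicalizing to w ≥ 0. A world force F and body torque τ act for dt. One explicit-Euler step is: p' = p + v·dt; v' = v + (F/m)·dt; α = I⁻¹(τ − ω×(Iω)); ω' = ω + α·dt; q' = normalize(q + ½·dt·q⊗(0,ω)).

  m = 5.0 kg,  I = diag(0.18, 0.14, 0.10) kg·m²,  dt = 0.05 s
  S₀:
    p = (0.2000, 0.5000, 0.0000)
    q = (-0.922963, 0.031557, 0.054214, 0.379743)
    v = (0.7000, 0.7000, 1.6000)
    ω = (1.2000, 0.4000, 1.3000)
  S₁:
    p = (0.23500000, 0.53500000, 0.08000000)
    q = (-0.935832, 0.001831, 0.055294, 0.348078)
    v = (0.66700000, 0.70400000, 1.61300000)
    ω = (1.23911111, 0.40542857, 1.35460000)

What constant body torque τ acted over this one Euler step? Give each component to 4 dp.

rate change Δω = (0.03911111, 0.00542857, 0.05460000)
ω₀×(Iω₀) = (-0.0208, 0.1248, -0.0192)
I·α + gyro = (0.1200, 0.1400, 0.0900)

τ = (0.1200, 0.1400, 0.0900)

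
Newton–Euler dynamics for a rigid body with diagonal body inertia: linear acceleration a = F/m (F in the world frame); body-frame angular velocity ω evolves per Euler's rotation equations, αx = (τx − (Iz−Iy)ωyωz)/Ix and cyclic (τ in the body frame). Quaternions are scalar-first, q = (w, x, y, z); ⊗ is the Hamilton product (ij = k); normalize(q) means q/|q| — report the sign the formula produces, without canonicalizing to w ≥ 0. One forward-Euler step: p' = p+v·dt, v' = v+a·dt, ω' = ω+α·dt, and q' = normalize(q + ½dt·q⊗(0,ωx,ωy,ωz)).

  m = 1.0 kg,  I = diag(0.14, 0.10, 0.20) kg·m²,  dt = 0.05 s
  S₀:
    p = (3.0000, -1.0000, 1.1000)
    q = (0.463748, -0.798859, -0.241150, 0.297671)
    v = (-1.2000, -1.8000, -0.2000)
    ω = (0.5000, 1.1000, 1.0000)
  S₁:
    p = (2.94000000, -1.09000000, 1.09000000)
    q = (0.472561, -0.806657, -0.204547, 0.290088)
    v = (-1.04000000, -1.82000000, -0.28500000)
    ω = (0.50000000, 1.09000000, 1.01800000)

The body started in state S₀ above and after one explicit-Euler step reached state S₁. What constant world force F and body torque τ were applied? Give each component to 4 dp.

Δv = v₁−v₀ = (0.16000000, -0.02000000, -0.08500000)
applied force F = (3.2000, -0.4000, -1.7000)
rate change Δω = (0.00000000, -0.01000000, 0.01800000)
gyro term ω₀×Iω₀ = (0.1100, -0.0300, -0.0220)
I·α + gyro = (0.1100, -0.0500, 0.0500)

F = (3.2000, -0.4000, -1.7000)
τ = (0.1100, -0.0500, 0.0500)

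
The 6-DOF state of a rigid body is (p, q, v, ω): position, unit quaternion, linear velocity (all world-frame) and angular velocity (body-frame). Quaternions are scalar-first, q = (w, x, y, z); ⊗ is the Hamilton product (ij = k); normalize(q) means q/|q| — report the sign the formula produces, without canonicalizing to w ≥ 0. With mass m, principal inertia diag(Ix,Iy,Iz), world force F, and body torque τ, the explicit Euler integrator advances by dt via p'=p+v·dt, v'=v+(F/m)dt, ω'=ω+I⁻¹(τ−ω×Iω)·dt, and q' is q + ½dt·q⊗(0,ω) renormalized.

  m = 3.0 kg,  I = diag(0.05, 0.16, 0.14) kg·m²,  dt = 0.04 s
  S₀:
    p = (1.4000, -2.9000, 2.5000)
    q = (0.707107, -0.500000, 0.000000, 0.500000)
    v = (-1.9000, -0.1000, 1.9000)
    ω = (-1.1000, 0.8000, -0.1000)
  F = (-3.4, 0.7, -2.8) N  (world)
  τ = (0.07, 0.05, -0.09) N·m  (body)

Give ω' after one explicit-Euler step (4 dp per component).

precession coupling ω×(Iω) = (0.0016, -0.0099, -0.0968)
(τ − ω×Iω)/I = (1.3680, 0.3744, 0.0486)
ω' = ω + α·dt = (-1.0453, 0.8150, -0.0981)

ω' = (-1.0453, 0.8150, -0.0981)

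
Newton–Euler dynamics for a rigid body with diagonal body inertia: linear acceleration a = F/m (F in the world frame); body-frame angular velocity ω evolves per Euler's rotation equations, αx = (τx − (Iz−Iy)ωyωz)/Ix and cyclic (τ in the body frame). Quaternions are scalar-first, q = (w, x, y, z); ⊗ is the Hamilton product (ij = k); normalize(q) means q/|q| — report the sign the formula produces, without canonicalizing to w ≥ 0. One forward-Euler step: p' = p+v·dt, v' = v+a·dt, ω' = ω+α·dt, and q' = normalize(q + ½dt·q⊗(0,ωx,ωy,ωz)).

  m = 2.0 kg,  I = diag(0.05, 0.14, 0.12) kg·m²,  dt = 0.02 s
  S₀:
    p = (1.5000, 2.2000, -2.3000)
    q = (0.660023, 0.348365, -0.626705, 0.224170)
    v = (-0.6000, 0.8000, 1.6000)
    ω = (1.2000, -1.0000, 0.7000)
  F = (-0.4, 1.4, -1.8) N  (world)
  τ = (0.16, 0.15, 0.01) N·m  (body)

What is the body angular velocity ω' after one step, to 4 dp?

gyro term ω×Iω = (0.0140, -0.0588, -0.1080)
(τ − ω×Iω)/I = (2.9200, 1.4914, 0.9833)
new body rate ω' = (1.2584, -0.9702, 0.7197)

ω' = (1.2584, -0.9702, 0.7197)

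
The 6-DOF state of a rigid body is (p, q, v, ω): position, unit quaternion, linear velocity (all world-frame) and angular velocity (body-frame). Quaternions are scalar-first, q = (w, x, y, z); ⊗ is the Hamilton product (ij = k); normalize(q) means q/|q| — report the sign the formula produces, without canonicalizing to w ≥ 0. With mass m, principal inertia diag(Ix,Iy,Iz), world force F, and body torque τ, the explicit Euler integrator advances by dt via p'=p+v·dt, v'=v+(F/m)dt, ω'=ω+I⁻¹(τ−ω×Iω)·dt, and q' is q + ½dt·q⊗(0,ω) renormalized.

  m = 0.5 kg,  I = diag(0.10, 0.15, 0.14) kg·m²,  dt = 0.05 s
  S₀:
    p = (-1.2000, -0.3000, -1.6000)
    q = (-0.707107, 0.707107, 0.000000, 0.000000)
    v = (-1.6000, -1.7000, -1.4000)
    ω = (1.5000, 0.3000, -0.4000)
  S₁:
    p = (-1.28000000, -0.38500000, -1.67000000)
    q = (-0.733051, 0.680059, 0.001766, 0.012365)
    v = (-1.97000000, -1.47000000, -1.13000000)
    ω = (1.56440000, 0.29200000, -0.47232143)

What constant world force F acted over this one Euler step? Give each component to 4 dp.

F = (-3.7000, 2.3000, 2.7000)

Δv = v₁−v₀ = (-0.37000000, 0.23000000, 0.27000000)
applied force F = (-3.7000, 2.3000, 2.7000)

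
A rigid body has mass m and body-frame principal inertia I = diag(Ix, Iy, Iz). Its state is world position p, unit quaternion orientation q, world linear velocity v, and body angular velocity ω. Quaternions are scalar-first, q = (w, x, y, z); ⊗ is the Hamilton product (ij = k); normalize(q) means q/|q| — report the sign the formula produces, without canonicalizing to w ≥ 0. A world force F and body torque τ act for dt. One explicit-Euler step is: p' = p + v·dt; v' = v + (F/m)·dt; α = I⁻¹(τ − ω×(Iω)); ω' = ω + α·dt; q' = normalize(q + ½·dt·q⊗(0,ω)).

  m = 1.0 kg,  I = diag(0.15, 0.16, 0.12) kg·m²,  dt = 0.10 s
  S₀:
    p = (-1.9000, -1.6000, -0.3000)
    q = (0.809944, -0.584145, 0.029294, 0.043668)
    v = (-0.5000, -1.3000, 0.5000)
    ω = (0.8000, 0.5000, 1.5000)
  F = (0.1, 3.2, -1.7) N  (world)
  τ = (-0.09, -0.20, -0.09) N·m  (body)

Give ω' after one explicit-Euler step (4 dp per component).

(τ − ω×Iω)/I = (-0.4000, -1.4750, -0.7833)
ω' = ω + α·dt = (0.7600, 0.3525, 1.4217)

ω' = (0.7600, 0.3525, 1.4217)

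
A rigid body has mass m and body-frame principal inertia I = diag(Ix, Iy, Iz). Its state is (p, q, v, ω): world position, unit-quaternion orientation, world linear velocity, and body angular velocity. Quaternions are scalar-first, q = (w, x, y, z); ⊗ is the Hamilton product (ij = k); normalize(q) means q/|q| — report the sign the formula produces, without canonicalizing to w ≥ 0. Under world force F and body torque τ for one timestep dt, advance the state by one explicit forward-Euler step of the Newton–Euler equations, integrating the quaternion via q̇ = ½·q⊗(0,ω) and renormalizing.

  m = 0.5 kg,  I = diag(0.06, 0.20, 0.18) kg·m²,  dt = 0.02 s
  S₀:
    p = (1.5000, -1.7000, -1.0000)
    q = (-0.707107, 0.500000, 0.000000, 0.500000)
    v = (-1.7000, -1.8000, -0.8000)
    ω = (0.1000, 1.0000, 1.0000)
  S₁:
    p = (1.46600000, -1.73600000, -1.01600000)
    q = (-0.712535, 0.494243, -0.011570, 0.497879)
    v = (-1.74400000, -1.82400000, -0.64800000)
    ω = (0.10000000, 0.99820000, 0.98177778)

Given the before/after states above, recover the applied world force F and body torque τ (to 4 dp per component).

F = (-1.1000, -0.6000, 3.8000)
τ = (-0.0200, -0.0300, -0.1500)

Δv = v₁−v₀ = (-0.04400000, -0.02400000, 0.15200000)
F = m·Δv/dt = (-1.1000, -0.6000, 3.8000)
rate change Δω = (0.00000000, -0.00180000, -0.01822222)
τ = I·(Δω/dt) + ω₀×(Iω₀) = (-0.0200, -0.0300, -0.1500)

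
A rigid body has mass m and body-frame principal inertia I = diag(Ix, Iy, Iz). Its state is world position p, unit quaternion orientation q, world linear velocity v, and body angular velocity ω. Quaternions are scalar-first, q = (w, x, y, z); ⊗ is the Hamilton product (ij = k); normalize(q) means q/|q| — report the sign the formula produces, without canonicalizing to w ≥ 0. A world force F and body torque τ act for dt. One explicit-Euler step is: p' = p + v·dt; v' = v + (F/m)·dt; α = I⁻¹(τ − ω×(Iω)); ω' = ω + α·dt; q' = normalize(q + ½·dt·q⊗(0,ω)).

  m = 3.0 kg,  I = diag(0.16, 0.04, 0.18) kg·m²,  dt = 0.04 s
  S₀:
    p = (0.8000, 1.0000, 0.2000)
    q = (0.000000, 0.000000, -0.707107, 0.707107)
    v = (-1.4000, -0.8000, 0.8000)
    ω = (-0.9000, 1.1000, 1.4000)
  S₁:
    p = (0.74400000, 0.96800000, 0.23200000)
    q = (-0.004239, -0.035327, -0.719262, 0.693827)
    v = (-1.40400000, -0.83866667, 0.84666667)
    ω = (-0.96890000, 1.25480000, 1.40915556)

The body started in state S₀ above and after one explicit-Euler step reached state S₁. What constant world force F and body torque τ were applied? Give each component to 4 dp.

F = (-0.3000, -2.9000, 3.5000)
τ = (-0.0600, 0.1800, 0.1600)

Δω = ω₁−ω₀ = (-0.06890000, 0.15480000, 0.00915556)
precession coupling = (0.2156, 0.0252, 0.1188)
applied torque τ = (-0.0600, 0.1800, 0.1600)
v₁ − v₀ = (-0.00400000, -0.03866667, 0.04666667)
F = m·Δv/dt = (-0.3000, -2.9000, 3.5000)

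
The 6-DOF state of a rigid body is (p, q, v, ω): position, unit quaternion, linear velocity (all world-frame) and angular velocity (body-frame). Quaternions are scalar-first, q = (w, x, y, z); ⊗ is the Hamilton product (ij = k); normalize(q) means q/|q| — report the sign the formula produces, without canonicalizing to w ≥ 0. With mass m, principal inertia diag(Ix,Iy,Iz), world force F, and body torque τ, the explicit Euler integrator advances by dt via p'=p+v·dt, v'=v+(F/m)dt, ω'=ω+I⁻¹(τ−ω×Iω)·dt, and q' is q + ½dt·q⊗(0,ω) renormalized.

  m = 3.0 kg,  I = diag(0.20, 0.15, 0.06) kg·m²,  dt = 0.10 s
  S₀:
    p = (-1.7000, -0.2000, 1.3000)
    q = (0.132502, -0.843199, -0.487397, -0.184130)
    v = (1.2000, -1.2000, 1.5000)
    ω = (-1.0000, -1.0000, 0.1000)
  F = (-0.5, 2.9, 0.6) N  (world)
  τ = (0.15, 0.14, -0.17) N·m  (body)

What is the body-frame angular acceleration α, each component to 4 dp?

α = (0.7050, 1.0267, -2.0000)

ω×(Iω) gyroscopic = (0.0090, -0.0140, -0.0500)
(τ − ω×Iω)/I = (0.7050, 1.0267, -2.0000)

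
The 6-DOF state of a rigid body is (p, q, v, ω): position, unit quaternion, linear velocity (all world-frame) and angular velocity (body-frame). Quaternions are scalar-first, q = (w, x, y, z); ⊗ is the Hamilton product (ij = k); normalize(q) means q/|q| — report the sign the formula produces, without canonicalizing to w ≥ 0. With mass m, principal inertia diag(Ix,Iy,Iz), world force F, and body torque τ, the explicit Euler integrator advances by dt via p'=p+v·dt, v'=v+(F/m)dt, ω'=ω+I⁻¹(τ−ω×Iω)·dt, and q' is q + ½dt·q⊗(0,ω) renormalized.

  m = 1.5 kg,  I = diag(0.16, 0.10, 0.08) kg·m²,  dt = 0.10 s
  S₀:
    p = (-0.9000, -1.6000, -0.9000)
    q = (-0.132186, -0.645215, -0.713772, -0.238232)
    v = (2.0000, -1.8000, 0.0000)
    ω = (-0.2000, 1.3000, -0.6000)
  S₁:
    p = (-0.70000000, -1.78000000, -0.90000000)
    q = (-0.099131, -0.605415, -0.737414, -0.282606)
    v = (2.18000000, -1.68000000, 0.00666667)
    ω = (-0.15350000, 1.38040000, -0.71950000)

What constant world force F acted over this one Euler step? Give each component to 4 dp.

F = (2.7000, 1.8000, 0.1000)

velocity change Δv = (0.18000000, 0.12000000, 0.00666667)
m·(v₁−v₀)/dt = (2.7000, 1.8000, 0.1000)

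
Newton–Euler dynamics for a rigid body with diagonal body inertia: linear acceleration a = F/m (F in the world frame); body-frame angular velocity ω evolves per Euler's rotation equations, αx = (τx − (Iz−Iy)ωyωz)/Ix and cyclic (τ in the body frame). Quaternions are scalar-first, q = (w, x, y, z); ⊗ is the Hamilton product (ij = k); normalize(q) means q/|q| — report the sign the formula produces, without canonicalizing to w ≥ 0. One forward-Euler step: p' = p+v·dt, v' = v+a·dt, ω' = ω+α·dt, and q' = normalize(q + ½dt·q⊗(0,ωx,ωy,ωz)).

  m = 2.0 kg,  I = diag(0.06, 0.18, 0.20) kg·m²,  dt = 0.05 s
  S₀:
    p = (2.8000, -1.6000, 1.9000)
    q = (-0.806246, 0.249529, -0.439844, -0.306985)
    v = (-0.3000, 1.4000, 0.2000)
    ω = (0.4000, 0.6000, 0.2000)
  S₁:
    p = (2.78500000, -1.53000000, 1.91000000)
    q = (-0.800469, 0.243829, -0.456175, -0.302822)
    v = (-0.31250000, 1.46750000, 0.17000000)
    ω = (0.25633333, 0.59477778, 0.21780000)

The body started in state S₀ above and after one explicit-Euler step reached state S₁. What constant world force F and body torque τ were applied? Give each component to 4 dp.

F = (-0.5000, 2.7000, -1.2000)
τ = (-0.1700, -0.0300, 0.1000)

velocity change Δv = (-0.01250000, 0.06750000, -0.03000000)
m·(v₁−v₀)/dt = (-0.5000, 2.7000, -1.2000)
Δω = ω₁−ω₀ = (-0.14366667, -0.00522222, 0.01780000)
precession coupling = (0.0024, -0.0112, 0.0288)
applied torque τ = (-0.1700, -0.0300, 0.1000)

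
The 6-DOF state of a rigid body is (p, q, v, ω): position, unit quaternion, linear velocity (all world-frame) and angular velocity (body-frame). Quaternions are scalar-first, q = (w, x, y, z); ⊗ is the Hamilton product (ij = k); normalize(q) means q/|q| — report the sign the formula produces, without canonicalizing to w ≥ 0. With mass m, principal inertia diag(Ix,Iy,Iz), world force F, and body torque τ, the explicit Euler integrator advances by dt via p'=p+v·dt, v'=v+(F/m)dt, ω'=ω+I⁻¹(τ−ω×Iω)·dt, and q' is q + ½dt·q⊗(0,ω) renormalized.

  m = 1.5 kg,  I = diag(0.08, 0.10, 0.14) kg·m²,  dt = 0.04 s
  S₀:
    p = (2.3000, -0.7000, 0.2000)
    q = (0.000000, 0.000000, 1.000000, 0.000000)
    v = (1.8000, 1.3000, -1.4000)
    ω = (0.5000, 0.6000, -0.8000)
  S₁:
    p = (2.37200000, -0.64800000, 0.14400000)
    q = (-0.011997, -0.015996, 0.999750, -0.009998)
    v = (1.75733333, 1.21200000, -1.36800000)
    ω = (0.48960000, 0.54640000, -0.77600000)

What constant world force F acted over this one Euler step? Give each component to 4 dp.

F = (-1.6000, -3.3000, 1.2000)

velocity change Δv = (-0.04266667, -0.08800000, 0.03200000)
applied force F = (-1.6000, -3.3000, 1.2000)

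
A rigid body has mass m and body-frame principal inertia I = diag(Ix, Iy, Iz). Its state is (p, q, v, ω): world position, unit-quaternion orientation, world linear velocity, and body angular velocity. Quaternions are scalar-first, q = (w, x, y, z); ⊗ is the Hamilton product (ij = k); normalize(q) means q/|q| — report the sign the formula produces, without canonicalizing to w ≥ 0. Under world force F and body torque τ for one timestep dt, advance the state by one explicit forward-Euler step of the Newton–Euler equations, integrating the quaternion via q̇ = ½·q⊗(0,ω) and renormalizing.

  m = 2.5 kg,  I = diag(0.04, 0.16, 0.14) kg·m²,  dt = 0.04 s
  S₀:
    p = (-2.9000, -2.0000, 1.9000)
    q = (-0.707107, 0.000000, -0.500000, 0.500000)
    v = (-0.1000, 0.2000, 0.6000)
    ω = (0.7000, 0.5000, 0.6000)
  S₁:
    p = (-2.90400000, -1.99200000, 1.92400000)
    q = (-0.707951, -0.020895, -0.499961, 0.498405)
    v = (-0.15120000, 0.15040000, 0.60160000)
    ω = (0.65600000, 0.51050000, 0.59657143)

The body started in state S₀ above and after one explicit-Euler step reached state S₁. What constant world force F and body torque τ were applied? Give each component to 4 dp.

F = (-3.2000, -3.1000, 0.1000)
τ = (-0.0500, 0.0000, 0.0300)

ω₁ − ω₀ = (-0.04400000, 0.01050000, -0.00342857)
gyro term ω₀×Iω₀ = (-0.0060, -0.0420, 0.0420)
I·α + gyro = (-0.0500, 0.0000, 0.0300)
Δv = v₁−v₀ = (-0.05120000, -0.04960000, 0.00160000)
applied force F = (-3.2000, -3.1000, 0.1000)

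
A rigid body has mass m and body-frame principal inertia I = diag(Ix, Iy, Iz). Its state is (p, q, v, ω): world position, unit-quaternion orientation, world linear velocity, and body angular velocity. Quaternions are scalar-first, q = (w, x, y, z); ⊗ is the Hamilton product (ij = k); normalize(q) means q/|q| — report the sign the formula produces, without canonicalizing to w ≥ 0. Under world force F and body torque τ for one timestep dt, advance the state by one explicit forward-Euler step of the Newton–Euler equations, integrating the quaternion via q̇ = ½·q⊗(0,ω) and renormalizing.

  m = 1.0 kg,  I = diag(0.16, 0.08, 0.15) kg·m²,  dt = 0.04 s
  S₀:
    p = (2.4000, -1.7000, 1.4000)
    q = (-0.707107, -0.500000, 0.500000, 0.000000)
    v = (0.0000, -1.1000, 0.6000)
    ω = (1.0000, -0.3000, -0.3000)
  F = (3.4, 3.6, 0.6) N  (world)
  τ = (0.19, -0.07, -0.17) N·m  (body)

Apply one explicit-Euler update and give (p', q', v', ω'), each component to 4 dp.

p' = (2.4000, -1.7440, 1.4240)
q' = (-0.6939, -0.5170, 0.5011, -0.0028)
v' = (0.1360, -0.9560, 0.6240)
ω' = (1.0459, -0.3335, -0.3517)

p' = p + v·dt = (2.4000, -1.7440, 1.4240)
v' = v + a·dt = (0.1360, -0.9560, 0.6240)
angular accel α = (1.1481, -0.8375, -1.2933)
new body rate ω' = (1.0459, -0.3335, -0.3517)
2q̇ = q⊗(0,ω) = (0.6500000, -0.8571070, 0.0621321, -0.1378679)
updated quaternion q' = (-0.6939, -0.5170, 0.5011, -0.0028)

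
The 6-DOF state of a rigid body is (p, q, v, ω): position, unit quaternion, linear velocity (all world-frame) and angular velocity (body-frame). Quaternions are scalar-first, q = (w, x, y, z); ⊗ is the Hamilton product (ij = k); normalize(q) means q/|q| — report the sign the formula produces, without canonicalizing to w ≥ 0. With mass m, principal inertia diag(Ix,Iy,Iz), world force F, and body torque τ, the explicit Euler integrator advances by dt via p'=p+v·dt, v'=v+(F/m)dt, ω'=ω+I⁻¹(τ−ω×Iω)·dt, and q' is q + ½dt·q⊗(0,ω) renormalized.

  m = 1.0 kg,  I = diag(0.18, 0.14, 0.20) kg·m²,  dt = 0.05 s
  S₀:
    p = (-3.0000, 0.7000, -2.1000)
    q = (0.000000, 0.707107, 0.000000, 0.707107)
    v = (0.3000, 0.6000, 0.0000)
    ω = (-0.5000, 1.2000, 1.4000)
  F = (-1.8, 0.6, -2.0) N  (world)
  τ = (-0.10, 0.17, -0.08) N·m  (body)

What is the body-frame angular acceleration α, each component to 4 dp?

α = (-1.1156, 1.1143, -0.5200)

gyro term ω×Iω = (0.1008, 0.0140, 0.0240)
angular accel α = (-1.1156, 1.1143, -0.5200)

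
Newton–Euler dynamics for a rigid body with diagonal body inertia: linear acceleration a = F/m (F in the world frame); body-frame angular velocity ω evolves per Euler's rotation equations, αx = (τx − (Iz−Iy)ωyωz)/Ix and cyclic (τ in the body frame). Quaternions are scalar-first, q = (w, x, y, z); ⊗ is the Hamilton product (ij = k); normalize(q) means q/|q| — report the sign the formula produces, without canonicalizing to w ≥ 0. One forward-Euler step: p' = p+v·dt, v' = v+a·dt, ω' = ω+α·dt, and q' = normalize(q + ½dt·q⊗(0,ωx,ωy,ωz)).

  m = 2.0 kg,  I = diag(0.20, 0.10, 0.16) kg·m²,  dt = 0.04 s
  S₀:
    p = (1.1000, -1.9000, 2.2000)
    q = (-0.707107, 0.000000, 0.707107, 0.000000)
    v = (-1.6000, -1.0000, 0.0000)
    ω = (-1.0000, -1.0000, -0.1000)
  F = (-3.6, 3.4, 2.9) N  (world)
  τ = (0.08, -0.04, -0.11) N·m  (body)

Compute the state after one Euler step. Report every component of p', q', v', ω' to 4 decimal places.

ω×(Iω) gyroscopic = (0.0060, 0.0040, -0.1000)
(τ − ω×Iω)/I = (0.3700, -0.4400, -0.0625)
ω + α·dt = (-0.9852, -1.0176, -0.1025)
2q̇ = q⊗(0,ω) = (0.7071070, 0.6363963, 0.7071070, 0.7778177)
updated quaternion q' = (-0.6927, 0.0127, 0.7210, 0.0156)
p' = p + v·dt = (1.0360, -1.9400, 2.2000)
v + (F/m)dt = (-1.6720, -0.9320, 0.0580)

p' = (1.0360, -1.9400, 2.2000)
q' = (-0.6927, 0.0127, 0.7210, 0.0156)
v' = (-1.6720, -0.9320, 0.0580)
ω' = (-0.9852, -1.0176, -0.1025)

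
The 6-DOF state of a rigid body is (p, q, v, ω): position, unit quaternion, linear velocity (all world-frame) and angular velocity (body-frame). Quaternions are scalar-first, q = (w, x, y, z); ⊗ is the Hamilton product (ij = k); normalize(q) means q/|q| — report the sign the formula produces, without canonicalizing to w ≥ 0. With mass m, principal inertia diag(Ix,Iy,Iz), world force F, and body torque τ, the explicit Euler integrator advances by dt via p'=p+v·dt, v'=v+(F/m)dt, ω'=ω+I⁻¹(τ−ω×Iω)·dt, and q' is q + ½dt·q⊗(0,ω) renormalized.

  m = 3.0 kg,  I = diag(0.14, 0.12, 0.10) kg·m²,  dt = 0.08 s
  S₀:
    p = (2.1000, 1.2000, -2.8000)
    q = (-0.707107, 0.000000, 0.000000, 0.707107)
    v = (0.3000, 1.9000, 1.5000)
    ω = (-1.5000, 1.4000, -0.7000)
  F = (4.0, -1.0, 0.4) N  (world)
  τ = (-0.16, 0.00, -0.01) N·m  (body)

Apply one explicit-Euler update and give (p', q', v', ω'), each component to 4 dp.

linear accel F/m = (1.3333, -0.3333, 0.1333)
p + v·dt = (2.1240, 1.3520, -2.6800)
new velocity v' = (0.4067, 1.8733, 1.5107)
ω×(Iω) gyroscopic = (0.0196, 0.0420, 0.0420)
angular accel α = (-1.2829, -0.3500, -0.5200)
new body rate ω' = (-1.6026, 1.3720, -0.7416)
q⊗(0,ω) = (0.4949749, 0.0707107, -2.0506103, 0.4949749)
updated quaternion q' = (-0.6847, 0.0028, -0.0817, 0.7242)

p' = (2.1240, 1.3520, -2.6800)
q' = (-0.6847, 0.0028, -0.0817, 0.7242)
v' = (0.4067, 1.8733, 1.5107)
ω' = (-1.6026, 1.3720, -0.7416)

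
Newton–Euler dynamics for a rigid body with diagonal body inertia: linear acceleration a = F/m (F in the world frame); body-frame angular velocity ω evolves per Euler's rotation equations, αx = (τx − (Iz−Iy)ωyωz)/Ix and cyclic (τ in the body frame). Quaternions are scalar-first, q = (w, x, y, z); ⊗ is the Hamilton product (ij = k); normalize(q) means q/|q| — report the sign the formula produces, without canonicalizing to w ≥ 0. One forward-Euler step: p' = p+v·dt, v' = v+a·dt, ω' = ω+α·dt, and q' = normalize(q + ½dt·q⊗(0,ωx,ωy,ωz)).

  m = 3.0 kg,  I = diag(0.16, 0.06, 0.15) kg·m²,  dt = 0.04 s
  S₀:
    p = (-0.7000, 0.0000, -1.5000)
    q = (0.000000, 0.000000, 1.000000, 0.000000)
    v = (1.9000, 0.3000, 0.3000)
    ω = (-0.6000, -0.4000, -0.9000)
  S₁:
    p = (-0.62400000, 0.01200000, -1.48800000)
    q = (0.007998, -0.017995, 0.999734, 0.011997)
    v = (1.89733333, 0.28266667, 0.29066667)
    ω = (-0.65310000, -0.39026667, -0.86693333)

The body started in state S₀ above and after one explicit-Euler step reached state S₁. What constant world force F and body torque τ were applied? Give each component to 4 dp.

v₁ − v₀ = (-0.00266667, -0.01733333, -0.00933333)
m·(v₁−v₀)/dt = (-0.2000, -1.3000, -0.7000)
ω₁ − ω₀ = (-0.05310000, 0.00973333, 0.03306667)
precession coupling = (0.0324, 0.0054, -0.0240)
τ = I·(Δω/dt) + ω₀×(Iω₀) = (-0.1800, 0.0200, 0.1000)

F = (-0.2000, -1.3000, -0.7000)
τ = (-0.1800, 0.0200, 0.1000)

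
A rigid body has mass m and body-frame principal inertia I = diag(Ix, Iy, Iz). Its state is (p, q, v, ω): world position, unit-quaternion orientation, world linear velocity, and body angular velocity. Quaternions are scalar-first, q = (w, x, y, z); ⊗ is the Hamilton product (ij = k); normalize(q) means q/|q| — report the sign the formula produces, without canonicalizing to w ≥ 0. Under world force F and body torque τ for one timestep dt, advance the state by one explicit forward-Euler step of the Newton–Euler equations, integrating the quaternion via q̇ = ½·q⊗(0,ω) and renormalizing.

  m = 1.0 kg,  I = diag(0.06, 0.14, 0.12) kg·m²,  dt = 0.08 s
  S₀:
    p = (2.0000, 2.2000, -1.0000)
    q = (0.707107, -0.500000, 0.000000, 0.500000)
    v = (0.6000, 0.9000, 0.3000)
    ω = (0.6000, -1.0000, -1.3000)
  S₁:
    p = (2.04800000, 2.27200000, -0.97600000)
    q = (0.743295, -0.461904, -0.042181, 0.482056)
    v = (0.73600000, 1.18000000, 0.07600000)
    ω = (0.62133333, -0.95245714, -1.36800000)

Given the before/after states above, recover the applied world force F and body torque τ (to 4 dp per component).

F = (1.7000, 3.5000, -2.8000)
τ = (-0.0100, 0.1300, -0.1500)

velocity change Δv = (0.13600000, 0.28000000, -0.22400000)
applied force F = (1.7000, 3.5000, -2.8000)
ω₁ − ω₀ = (0.02133333, 0.04754286, -0.06800000)
precession coupling = (-0.0260, 0.0468, -0.0480)
τ = I·(Δω/dt) + ω₀×(Iω₀) = (-0.0100, 0.1300, -0.1500)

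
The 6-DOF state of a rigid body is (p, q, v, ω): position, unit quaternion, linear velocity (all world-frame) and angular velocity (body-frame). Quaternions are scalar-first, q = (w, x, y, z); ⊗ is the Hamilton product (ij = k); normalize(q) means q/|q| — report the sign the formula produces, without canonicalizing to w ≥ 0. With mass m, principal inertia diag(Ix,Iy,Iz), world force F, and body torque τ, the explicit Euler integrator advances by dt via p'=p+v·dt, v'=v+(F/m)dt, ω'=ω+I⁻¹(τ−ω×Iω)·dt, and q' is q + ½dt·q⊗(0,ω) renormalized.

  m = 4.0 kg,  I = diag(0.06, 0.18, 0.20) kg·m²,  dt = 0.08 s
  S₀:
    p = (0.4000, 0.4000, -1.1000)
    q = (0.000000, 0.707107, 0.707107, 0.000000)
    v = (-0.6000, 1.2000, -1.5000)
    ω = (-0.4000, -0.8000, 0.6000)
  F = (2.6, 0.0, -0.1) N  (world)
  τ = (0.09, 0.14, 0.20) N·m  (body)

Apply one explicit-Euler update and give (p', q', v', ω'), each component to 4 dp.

p + v·dt = (0.3520, 0.4960, -1.2200)
v + (F/m)dt = (-0.5480, 1.2000, -1.5020)
(τ − ω×Iω)/I = (1.6600, 0.5911, 0.8080)
new body rate ω' = (-0.2672, -0.7527, 0.6646)
q⊗(0,ω) = (0.8485284, 0.4242642, -0.4242642, -0.2828428)
updated quaternion q' = (0.0339, 0.7234, 0.6895, -0.0113)

p' = (0.3520, 0.4960, -1.2200)
q' = (0.0339, 0.7234, 0.6895, -0.0113)
v' = (-0.5480, 1.2000, -1.5020)
ω' = (-0.2672, -0.7527, 0.6646)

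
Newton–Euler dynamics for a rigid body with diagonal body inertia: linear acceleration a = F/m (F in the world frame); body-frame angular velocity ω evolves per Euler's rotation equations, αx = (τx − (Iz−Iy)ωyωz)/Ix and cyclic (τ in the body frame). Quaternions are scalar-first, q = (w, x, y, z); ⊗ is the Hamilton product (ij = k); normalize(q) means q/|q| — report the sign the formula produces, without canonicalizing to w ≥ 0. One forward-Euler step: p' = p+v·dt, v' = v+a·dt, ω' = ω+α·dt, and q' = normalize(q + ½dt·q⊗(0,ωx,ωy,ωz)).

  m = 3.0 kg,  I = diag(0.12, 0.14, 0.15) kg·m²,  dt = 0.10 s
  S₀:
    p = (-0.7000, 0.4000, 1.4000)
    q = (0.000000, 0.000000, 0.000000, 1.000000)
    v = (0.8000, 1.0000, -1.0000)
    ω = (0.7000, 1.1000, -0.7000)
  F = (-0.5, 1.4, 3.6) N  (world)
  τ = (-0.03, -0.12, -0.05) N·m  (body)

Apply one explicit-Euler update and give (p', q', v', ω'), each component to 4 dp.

p' = p + v·dt = (-0.6200, 0.5000, 1.3000)
v' = v + a·dt = (0.7833, 1.0467, -0.8800)
(τ − ω×Iω)/I = (-0.1858, -0.9621, -0.4360)
new body rate ω' = (0.6814, 1.0038, -0.7436)
2q̇ = q⊗(0,ω) = (0.7000000, -1.1000000, 0.7000000, 0.0000000)
q' = normalize(q + ½dt·q⊗(0,ω)) = (0.0349, -0.0549, 0.0349, 0.9973)

p' = (-0.6200, 0.5000, 1.3000)
q' = (0.0349, -0.0549, 0.0349, 0.9973)
v' = (0.7833, 1.0467, -0.8800)
ω' = (0.6814, 1.0038, -0.7436)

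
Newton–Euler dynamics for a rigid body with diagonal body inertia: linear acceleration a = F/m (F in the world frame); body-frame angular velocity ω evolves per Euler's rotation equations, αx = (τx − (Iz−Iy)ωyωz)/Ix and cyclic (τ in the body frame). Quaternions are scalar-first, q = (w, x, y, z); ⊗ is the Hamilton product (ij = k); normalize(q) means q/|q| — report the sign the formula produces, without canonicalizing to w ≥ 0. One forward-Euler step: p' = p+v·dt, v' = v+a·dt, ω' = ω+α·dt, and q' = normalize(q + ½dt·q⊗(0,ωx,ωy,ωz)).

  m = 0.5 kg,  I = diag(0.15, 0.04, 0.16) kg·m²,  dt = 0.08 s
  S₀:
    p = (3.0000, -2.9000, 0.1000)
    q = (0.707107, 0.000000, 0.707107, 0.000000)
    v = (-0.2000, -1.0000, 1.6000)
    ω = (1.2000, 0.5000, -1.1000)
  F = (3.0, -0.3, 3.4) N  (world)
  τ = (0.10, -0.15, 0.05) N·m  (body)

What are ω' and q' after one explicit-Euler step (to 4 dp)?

ω' = (1.2885, 0.1736, -1.0420)
q' = (0.6914, 0.0028, 0.7196, -0.0649)

(τ − ω×Iω)/I = (1.1067, -4.0800, 0.7250)
ω + α·dt = (1.2885, 0.1736, -1.0420)
q⊗(0,ω) = (-0.3535535, 0.0707107, 0.3535535, -1.6263461)
q + ½dt·q⊗(0,ω), renormalized = (0.6914, 0.0028, 0.7196, -0.0649)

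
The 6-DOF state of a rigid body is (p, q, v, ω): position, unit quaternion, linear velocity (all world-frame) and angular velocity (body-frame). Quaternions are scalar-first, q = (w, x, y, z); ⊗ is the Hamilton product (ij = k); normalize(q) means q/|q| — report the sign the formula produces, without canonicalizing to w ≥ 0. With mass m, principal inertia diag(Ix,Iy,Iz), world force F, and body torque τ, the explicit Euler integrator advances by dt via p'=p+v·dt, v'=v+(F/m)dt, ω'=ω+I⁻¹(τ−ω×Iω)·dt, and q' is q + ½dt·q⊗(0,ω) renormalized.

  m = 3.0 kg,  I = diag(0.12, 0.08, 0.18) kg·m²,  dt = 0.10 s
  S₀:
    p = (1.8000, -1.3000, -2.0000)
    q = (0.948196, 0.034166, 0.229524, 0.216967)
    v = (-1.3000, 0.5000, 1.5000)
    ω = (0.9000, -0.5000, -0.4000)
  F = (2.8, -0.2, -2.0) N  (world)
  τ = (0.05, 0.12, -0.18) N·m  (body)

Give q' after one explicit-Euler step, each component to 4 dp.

2q̇ = q⊗(0,ω) = (0.1707994, 0.8700503, -0.2651613, -0.6029330)
updated quaternion q' = (0.9553, 0.0776, 0.2159, 0.1865)

q' = (0.9553, 0.0776, 0.2159, 0.1865)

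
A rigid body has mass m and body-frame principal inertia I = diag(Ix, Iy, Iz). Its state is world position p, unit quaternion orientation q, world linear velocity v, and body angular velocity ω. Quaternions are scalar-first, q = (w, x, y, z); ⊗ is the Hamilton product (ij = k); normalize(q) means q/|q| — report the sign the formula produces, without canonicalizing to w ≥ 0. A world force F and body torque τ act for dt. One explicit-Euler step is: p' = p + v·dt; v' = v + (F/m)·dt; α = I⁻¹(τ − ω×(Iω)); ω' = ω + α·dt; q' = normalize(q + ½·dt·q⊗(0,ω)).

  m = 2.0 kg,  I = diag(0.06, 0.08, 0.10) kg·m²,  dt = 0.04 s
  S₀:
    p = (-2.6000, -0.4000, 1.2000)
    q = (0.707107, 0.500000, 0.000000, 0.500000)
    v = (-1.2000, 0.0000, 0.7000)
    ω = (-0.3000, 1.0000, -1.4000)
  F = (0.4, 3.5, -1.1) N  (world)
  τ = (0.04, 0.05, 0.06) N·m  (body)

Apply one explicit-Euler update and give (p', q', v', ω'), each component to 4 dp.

p' = (-2.6480, -0.4000, 1.2280)
q' = (0.7237, 0.4855, 0.0251, 0.4899)
v' = (-1.1920, 0.0700, 0.6780)
ω' = (-0.2547, 1.0334, -1.3736)

a = F/m = (0.2000, 1.7500, -0.5500)
new position p' = (-2.6480, -0.4000, 1.2280)
new velocity v' = (-1.1920, 0.0700, 0.6780)
precession coupling ω×(Iω) = (-0.0280, -0.0168, -0.0060)
α = I⁻¹(τ − ω×Iω) = (1.1333, 0.8350, 0.6600)
new body rate ω' = (-0.2547, 1.0334, -1.3736)
Hamilton product q⊗(0,ω) = (0.8500000, -0.7121321, 1.2571070, -0.4899498)
updated quaternion q' = (0.7237, 0.4855, 0.0251, 0.4899)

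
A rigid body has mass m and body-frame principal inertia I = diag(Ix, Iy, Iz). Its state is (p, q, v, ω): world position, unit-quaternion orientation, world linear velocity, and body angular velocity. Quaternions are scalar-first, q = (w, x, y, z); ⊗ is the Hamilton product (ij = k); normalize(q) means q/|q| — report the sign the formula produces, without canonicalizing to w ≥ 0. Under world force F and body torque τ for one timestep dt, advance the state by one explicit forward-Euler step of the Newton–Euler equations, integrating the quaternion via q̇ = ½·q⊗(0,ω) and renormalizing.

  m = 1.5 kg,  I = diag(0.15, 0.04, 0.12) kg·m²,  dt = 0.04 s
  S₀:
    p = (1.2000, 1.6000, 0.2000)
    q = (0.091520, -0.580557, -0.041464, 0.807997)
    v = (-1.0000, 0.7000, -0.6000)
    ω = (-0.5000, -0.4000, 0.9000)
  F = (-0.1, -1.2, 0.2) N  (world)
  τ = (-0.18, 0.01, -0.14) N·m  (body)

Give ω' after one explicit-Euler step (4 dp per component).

ω' = (-0.5403, -0.3765, 0.8607)

precession coupling ω×(Iω) = (-0.0288, -0.0135, -0.0220)
α = I⁻¹(τ − ω×Iω) = (-1.0080, 0.5875, -0.9833)
new body rate ω' = (-0.5403, -0.3765, 0.8607)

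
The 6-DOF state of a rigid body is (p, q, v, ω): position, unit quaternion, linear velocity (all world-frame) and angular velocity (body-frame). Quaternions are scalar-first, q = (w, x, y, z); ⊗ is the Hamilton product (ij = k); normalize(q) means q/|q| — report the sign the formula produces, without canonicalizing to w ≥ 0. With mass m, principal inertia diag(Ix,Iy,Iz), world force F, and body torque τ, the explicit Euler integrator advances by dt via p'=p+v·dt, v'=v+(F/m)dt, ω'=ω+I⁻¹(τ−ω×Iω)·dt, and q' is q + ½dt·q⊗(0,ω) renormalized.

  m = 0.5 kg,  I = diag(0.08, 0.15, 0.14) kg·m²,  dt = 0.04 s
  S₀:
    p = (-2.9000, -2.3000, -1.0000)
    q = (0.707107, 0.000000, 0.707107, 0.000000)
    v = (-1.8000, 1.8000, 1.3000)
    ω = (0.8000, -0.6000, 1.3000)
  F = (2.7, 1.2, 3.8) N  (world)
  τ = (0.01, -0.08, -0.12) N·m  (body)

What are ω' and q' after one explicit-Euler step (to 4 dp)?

ω' = (0.8011, -0.6047, 1.2753)
q' = (0.7152, 0.0297, 0.6982, 0.0071)

precession coupling ω×(Iω) = (0.0078, -0.0624, -0.0336)
(τ − ω×Iω)/I = (0.0275, -0.1173, -0.6171)
ω + α·dt = (0.8011, -0.6047, 1.2753)
2q̇ = q⊗(0,ω) = (0.4242642, 1.4849247, -0.4242642, 0.3535535)
q + ½dt·q⊗(0,ω), renormalized = (0.7152, 0.0297, 0.6982, 0.0071)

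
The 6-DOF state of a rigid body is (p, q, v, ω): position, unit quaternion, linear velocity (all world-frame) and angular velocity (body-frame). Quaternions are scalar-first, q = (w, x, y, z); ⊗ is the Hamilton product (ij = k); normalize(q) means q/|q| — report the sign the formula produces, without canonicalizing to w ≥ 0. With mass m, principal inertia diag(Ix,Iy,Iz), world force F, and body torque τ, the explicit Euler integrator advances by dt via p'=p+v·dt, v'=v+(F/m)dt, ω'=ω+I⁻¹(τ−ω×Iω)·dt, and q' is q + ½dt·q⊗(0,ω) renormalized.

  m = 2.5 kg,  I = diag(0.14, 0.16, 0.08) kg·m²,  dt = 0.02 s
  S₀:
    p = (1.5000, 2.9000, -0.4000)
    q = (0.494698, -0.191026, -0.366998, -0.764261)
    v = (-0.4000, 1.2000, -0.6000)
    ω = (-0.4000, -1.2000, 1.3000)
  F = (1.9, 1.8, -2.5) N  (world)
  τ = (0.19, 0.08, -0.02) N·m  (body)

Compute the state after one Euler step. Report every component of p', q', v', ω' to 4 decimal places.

angular accel α = (0.4657, 0.6950, -0.3700)
new body rate ω' = (-0.3907, -1.1861, 1.2926)
q⊗(0,ω) = (0.4767313, -1.5920898, -0.0395994, 0.7255394)
q + ½dt·q⊗(0,ω), renormalized = (0.4994, -0.2069, -0.3673, -0.7569)
linear accel F/m = (0.7600, 0.7200, -1.0000)
new position p' = (1.4920, 2.9240, -0.4120)
v' = v + a·dt = (-0.3848, 1.2144, -0.6200)

p' = (1.4920, 2.9240, -0.4120)
q' = (0.4994, -0.2069, -0.3673, -0.7569)
v' = (-0.3848, 1.2144, -0.6200)
ω' = (-0.3907, -1.1861, 1.2926)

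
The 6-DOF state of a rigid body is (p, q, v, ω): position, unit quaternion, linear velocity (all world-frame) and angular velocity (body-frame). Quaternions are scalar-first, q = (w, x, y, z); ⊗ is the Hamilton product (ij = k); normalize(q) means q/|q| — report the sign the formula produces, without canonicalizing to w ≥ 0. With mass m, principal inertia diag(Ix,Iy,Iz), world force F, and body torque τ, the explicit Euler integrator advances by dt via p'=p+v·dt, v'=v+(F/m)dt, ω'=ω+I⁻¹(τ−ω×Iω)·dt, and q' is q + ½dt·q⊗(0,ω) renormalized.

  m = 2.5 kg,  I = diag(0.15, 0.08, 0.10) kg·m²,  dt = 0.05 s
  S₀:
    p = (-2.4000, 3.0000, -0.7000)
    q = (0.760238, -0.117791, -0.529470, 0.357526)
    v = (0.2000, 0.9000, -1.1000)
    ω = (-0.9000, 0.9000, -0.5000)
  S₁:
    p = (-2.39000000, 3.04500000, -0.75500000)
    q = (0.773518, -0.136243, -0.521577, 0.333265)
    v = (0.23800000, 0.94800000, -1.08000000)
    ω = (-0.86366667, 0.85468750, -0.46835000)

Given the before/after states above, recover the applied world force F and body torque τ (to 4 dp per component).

velocity change Δv = (0.03800000, 0.04800000, 0.02000000)
F = m·Δv/dt = (1.9000, 2.4000, 1.0000)
rate change Δω = (0.03633333, -0.04531250, 0.03165000)
τ = I·(Δω/dt) + ω₀×(Iω₀) = (0.1000, -0.0500, 0.1200)

F = (1.9000, 2.4000, 1.0000)
τ = (0.1000, -0.0500, 0.1200)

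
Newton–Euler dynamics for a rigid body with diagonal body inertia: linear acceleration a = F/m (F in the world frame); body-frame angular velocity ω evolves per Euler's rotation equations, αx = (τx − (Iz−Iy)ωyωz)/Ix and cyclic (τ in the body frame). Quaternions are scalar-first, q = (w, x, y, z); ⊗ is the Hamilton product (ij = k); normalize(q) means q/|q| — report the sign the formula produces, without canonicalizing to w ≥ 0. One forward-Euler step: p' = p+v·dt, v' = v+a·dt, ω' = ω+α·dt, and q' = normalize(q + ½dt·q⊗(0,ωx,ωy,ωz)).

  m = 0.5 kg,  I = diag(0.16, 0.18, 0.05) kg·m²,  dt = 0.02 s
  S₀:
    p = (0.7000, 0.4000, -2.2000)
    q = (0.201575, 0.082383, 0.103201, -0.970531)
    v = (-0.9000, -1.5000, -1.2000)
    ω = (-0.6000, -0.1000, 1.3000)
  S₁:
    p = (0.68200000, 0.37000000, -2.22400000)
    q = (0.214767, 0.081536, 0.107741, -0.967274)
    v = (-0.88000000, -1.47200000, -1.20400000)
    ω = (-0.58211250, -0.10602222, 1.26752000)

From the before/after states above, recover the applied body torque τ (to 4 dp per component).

Δω = ω₁−ω₀ = (0.01788750, -0.00602222, -0.03248000)
I·α + gyro = (0.1600, -0.1400, -0.0800)

τ = (0.1600, -0.1400, -0.0800)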